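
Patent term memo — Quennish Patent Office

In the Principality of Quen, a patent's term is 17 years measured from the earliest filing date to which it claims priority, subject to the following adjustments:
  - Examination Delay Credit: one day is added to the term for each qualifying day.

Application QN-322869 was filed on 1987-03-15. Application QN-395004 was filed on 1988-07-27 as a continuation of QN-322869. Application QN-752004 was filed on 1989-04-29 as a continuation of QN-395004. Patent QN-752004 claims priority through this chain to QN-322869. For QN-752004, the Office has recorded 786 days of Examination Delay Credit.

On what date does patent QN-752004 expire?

Earliest priority filing: 15 March 1987.
Base term: 15 March 1987 + 17 years → 15 March 2004.
Examination Delay Credit: +786 days → 10 May 2006.

May 10, 2006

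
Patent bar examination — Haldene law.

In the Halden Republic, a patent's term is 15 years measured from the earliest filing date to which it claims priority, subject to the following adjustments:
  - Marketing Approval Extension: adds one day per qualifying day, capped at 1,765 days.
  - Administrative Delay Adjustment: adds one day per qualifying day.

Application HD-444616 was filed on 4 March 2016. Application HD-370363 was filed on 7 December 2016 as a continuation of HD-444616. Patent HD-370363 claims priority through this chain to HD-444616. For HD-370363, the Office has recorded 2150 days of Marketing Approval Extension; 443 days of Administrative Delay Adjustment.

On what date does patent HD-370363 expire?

Earliest priority filing: 4 March 2016.
Base term: 4 March 2016 + 15 years → 4 March 2031.
Marketing Approval Extension: 2150 days claimed exceeds the 1765-day cap, so +1765 days → 2 January 2036.
Administrative Delay Adjustment: +443 days → 20 March 2037.

March 20, 2037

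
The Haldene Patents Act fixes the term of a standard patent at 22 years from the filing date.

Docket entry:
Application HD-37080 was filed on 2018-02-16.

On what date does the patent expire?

Filing date + 22 years → 16 February 2040.

2040-02-16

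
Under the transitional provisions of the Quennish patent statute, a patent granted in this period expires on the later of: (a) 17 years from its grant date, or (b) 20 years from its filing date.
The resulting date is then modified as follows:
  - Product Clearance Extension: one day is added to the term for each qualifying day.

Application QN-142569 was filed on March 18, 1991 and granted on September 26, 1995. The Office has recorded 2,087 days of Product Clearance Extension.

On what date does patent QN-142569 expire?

June 14, 2018

(a) grant + 17 years → 26 September 2012.
(b) filing + 20 years → 18 March 2011.
Later of the two: 26 September 2012.
Product Clearance Extension: +2087 days → 14 June 2018.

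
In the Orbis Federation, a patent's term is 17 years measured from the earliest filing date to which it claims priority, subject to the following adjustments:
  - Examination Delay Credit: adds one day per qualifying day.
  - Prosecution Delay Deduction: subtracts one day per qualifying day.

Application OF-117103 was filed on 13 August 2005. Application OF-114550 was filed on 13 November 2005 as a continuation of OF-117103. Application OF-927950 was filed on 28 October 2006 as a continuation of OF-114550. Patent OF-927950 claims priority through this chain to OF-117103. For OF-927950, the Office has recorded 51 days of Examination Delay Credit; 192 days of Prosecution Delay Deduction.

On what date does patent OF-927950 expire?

Earliest priority filing: 13 August 2005.
Base term: 13 August 2005 + 17 years → 13 August 2022.
Examination Delay Credit: +51 days → 3 October 2022.
Prosecution Delay Deduction: −192 days → 25 March 2022.

March 25, 2022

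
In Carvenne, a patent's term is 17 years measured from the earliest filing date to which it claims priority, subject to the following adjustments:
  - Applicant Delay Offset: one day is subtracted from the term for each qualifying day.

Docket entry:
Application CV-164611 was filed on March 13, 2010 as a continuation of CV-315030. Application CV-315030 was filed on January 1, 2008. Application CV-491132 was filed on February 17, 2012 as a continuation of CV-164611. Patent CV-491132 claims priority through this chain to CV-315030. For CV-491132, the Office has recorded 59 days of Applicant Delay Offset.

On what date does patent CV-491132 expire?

November 3, 2024

Earliest priority filing: 1 January 2008.
Base term: 1 January 2008 + 17 years → 1 January 2025.
Applicant Delay Offset: −59 days → 3 November 2024.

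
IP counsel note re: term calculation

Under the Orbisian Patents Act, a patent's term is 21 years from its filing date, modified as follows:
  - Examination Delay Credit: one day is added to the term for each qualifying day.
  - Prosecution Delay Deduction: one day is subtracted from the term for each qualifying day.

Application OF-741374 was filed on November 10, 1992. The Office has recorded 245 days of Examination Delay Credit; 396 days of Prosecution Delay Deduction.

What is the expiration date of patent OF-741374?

June 12, 2013

Base term: filing date + 21 years → 10 November 2013.
Examination Delay Credit: +245 days → 13 July 2014.
Prosecution Delay Deduction: −396 days → 12 June 2013.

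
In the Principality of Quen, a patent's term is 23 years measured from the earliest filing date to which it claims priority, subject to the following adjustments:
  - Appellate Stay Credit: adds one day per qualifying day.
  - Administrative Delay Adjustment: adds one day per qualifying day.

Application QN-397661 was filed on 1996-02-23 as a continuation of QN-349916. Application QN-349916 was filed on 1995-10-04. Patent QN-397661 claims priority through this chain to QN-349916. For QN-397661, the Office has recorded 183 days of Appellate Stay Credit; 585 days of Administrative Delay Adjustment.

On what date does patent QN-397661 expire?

2020-11-10

Earliest priority filing: 4 October 1995.
Base term: 4 October 1995 + 23 years → 4 October 2018.
Appellate Stay Credit: +183 days → 5 April 2019.
Administrative Delay Adjustment: +585 days → 10 November 2020.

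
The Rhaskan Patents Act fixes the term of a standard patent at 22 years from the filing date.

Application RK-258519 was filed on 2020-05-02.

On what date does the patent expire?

Filing date + 22 years → 2 May 2042.

2042-05-02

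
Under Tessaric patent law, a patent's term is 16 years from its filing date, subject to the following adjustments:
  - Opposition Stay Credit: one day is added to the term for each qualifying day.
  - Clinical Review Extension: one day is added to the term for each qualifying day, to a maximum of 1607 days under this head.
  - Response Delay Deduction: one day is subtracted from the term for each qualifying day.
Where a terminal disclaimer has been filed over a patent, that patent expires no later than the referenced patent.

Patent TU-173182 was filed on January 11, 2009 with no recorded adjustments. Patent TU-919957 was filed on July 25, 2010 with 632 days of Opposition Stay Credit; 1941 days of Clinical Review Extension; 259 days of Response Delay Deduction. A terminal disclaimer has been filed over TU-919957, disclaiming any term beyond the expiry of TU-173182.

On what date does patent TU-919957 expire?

Natural term of TU-919957:
  Base: filing + 16 years → 25 July 2026.
  Opposition Stay Credit: +632 days → 17 April 2028.
  Clinical Review Extension: 1941 days claimed exceeds the 1607-day cap, so +1607 days → 10 September 2032.
  Response Delay Deduction: −259 days → 26 December 2031.
Expiry of referenced patent TU-173182:
  Base: filing + 16 years → 11 January 2025.
Terminal disclaimer: TU-919957 expires on the earlier of 26 December 2031 and 11 January 2025.

2025-01-11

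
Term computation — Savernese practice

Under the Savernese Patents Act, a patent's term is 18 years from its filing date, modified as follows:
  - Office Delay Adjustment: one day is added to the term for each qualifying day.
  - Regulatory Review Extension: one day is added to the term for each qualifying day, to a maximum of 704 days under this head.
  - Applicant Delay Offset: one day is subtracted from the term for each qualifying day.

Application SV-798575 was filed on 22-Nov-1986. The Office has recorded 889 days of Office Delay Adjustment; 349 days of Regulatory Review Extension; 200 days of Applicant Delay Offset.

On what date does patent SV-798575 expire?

September 26, 2007

Base term: filing date + 18 years → 22 November 2004.
Office Delay Adjustment: +889 days → 30 April 2007.
Regulatory Review Extension: 349 days (within the 704-day cap) → +349 days → 13 April 2008.
Applicant Delay Offset: −200 days → 26 September 2007.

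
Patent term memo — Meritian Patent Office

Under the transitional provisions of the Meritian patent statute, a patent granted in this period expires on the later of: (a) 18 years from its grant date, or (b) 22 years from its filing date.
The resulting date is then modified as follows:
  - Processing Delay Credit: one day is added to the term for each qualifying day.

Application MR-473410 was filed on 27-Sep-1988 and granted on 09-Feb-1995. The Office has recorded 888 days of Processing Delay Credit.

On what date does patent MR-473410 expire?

(a) grant + 18 years → 9 February 2013.
(b) filing + 22 years → 27 September 2010.
Later of the two: 9 February 2013.
Processing Delay Credit: +888 days → 17 July 2015.

2015-07-17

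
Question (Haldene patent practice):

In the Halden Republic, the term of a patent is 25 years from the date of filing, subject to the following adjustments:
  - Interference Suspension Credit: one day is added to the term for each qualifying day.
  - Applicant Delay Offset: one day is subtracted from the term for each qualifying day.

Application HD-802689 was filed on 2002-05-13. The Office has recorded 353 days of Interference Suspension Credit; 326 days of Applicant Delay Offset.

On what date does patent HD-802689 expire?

Base term: filing date + 25 years → 13 May 2027.
Interference Suspension Credit: +353 days → 30 April 2028.
Applicant Delay Offset: −326 days → 9 June 2027.

2027-06-09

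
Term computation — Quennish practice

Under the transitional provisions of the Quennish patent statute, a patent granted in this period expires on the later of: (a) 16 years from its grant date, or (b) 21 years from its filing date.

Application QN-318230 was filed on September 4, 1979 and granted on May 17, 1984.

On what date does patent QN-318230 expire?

September 4, 2000

(a) grant + 16 years → 17 May 2000.
(b) filing + 21 years → 4 September 2000.
Later of the two: 4 September 2000.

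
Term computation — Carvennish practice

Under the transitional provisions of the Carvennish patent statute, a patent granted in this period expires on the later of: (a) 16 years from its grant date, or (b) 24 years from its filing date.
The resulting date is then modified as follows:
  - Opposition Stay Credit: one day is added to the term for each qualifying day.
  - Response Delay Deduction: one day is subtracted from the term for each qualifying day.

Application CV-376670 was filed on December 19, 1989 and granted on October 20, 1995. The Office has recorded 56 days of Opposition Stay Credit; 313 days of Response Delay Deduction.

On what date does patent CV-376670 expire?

April 6, 2013

(a) grant + 16 years → 20 October 2011.
(b) filing + 24 years → 19 December 2013.
Later of the two: 19 December 2013.
Opposition Stay Credit: +56 days → 13 February 2014.
Response Delay Deduction: −313 days → 6 April 2013.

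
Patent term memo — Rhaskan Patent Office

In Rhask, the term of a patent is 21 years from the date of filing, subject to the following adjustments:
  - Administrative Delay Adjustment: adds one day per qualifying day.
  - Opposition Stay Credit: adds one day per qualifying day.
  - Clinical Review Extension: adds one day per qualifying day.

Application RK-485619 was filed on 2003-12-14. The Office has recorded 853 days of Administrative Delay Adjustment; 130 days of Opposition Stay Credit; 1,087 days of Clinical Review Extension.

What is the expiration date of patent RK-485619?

Base term: filing date + 21 years → 14 December 2024.
Administrative Delay Adjustment: +853 days → 16 April 2027.
Opposition Stay Credit: +130 days → 24 August 2027.
Clinical Review Extension: +1087 days → 15 August 2030.

August 15, 2030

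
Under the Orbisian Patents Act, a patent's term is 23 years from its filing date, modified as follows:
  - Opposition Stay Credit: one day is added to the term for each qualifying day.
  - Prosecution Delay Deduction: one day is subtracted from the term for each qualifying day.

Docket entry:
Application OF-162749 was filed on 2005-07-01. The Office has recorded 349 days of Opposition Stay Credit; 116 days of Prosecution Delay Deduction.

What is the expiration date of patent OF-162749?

February 19, 2029

Base term: filing date + 23 years → 1 July 2028.
Opposition Stay Credit: +349 days → 15 June 2029.
Prosecution Delay Deduction: −116 days → 19 February 2029.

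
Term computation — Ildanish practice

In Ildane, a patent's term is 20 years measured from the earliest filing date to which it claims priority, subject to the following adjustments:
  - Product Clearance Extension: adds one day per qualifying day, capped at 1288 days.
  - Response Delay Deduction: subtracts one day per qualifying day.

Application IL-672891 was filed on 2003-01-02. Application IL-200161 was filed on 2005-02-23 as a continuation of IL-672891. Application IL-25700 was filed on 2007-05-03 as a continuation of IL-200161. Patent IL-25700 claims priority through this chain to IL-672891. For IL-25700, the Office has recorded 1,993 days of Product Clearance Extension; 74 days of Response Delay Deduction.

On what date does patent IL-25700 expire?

2026-04-30

Earliest priority filing: 2 January 2003.
Base term: 2 January 2003 + 20 years → 2 January 2023.
Product Clearance Extension: 1993 days claimed exceeds the 1288-day cap, so +1288 days → 13 July 2026.
Response Delay Deduction: −74 days → 30 April 2026.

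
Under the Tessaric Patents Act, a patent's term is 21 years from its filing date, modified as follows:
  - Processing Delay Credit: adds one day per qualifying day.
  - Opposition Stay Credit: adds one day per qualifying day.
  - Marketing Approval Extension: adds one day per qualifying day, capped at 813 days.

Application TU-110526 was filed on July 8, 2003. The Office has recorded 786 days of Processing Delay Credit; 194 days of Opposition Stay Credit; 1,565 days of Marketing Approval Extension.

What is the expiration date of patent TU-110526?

June 5, 2029

Base term: filing date + 21 years → 8 July 2024.
Processing Delay Credit: +786 days → 2 September 2026.
Opposition Stay Credit: +194 days → 15 March 2027.
Marketing Approval Extension: 1565 days claimed exceeds the 813-day cap, so +813 days → 5 June 2029.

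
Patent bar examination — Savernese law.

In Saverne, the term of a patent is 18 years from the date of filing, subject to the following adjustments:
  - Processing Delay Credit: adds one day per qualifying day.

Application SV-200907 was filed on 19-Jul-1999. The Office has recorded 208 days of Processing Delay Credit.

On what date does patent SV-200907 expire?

2018-02-12

Base term: filing date + 18 years → 19 July 2017.
Processing Delay Credit: +208 days → 12 February 2018.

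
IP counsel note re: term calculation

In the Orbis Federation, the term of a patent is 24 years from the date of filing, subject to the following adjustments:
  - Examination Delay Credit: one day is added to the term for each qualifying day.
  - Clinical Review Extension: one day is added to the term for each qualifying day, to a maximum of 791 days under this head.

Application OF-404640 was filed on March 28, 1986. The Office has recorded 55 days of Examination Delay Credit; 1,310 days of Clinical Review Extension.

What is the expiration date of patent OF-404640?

Base term: filing date + 24 years → 28 March 2010.
Examination Delay Credit: +55 days → 22 May 2010.
Clinical Review Extension: 1310 days claimed exceeds the 791-day cap, so +791 days → 21 July 2012.

July 21, 2012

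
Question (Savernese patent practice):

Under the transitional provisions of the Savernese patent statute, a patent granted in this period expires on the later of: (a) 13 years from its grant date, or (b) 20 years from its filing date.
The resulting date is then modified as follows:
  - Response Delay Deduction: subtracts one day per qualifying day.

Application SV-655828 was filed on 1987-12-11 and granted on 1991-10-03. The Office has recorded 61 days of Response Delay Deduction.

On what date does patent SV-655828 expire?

2007-10-11

(a) grant + 13 years → 3 October 2004.
(b) filing + 20 years → 11 December 2007.
Later of the two: 11 December 2007.
Response Delay Deduction: −61 days → 11 October 2007.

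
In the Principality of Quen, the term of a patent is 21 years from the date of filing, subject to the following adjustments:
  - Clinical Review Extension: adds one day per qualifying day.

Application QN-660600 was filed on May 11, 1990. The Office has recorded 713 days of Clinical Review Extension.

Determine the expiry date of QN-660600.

Base term: filing date + 21 years → 11 May 2011.
Clinical Review Extension: +713 days → 23 April 2013.

April 23, 2013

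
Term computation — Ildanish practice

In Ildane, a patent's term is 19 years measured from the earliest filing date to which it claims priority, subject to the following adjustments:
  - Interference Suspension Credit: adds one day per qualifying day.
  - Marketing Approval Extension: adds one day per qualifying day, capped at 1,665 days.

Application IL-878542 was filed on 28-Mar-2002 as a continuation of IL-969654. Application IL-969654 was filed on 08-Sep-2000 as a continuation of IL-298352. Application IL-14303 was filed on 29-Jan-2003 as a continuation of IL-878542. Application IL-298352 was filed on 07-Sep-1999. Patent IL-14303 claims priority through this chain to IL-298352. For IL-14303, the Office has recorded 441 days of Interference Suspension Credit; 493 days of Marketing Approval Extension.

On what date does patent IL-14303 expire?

Earliest priority filing: 7 September 1999.
Base term: 7 September 1999 + 19 years → 7 September 2018.
Interference Suspension Credit: +441 days → 22 November 2019.
Marketing Approval Extension: 493 days (within the 1665-day cap) → +493 days → 29 March 2021.

2021-03-29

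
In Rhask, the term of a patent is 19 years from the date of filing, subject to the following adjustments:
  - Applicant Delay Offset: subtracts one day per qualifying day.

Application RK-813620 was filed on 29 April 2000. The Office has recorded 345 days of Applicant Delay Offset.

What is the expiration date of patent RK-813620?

Base term: filing date + 19 years → 29 April 2019.
Applicant Delay Offset: −345 days → 19 May 2018.

May 19, 2018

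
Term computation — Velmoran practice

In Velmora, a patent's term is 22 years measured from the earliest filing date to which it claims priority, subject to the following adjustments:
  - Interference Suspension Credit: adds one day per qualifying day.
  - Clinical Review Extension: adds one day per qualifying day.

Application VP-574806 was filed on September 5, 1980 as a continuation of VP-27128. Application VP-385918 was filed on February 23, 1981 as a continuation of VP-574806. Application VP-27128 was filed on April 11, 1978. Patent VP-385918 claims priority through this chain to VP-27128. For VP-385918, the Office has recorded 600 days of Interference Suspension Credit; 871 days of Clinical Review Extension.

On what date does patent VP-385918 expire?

Earliest priority filing: 11 April 1978.
Base term: 11 April 1978 + 22 years → 11 April 2000.
Interference Suspension Credit: +600 days → 2 December 2001.
Clinical Review Extension: +871 days → 21 April 2004.

2004-04-21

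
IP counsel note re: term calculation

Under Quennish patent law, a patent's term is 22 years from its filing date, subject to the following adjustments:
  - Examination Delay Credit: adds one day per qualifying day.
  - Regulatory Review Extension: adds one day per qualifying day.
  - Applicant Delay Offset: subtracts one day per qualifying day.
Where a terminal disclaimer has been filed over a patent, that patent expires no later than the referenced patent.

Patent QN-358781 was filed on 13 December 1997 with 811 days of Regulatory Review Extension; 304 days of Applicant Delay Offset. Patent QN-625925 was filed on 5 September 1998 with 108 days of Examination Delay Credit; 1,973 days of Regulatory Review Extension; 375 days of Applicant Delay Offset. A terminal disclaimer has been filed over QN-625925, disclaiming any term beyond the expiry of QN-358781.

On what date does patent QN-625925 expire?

Natural term of QN-625925:
  Base: filing + 22 years → 5 September 2020.
  Examination Delay Credit: +108 days → 22 December 2020.
  Regulatory Review Extension: +1973 days → 18 May 2026.
  Applicant Delay Offset: −375 days → 8 May 2025.
Expiry of referenced patent QN-358781:
  Base: filing + 22 years → 13 December 2019.
  Regulatory Review Extension: +811 days → 3 March 2022.
  Applicant Delay Offset: −304 days → 3 May 2021.
Terminal disclaimer: QN-625925 expires on the earlier of 8 May 2025 and 3 May 2021.

May 3, 2021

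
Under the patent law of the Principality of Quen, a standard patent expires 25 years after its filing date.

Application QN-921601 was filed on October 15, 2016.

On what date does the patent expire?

Filing date + 25 years → 15 October 2041.

2041-10-15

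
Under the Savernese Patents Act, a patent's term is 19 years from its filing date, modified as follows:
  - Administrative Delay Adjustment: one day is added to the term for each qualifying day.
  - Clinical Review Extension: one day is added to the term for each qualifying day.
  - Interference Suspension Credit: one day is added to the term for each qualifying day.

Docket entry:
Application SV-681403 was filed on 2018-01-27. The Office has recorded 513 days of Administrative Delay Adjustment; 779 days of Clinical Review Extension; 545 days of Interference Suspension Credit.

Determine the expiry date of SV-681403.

2042-02-07

Base term: filing date + 19 years → 27 January 2037.
Administrative Delay Adjustment: +513 days → 24 June 2038.
Clinical Review Extension: +779 days → 11 August 2040.
Interference Suspension Credit: +545 days → 7 February 2042.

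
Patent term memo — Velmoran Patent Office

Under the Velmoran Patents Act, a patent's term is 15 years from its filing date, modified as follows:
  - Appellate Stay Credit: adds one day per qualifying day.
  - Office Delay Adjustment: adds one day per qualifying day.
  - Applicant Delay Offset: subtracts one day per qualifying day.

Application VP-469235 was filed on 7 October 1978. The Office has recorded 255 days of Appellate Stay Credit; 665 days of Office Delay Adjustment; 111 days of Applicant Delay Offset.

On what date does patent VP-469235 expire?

December 25, 1995

Base term: filing date + 15 years → 7 October 1993.
Appellate Stay Credit: +255 days → 19 June 1994.
Office Delay Adjustment: +665 days → 14 April 1996.
Applicant Delay Offset: −111 days → 25 December 1995.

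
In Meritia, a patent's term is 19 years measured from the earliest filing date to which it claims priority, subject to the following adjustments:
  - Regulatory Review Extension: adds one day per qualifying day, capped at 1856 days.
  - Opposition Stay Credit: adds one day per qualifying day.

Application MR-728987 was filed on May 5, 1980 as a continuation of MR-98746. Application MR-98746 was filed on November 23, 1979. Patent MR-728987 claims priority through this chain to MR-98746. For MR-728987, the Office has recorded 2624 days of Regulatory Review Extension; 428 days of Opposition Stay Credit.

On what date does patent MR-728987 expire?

Earliest priority filing: 23 November 1979.
Base term: 23 November 1979 + 19 years → 23 November 1998.
Regulatory Review Extension: 2624 days claimed exceeds the 1856-day cap, so +1856 days → 23 December 2003.
Opposition Stay Credit: +428 days → 23 February 2005.

February 23, 2005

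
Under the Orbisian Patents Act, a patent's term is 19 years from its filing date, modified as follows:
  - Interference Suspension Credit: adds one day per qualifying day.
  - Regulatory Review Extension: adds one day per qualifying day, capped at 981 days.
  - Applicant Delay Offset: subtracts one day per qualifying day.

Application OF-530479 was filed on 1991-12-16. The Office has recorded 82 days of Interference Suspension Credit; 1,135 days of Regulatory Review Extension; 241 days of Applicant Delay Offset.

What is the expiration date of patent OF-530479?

Base term: filing date + 19 years → 16 December 2010.
Interference Suspension Credit: +82 days → 8 March 2011.
Regulatory Review Extension: 1135 days claimed exceeds the 981-day cap, so +981 days → 13 November 2013.
Applicant Delay Offset: −241 days → 17 March 2013.

March 17, 2013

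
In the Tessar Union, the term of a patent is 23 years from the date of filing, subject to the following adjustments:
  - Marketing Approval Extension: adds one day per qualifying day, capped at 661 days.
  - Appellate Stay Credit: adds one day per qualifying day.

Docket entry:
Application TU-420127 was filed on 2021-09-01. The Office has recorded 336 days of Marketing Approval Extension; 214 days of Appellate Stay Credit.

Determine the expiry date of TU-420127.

Base term: filing date + 23 years → 1 September 2044.
Marketing Approval Extension: 336 days (within the 661-day cap) → +336 days → 3 August 2045.
Appellate Stay Credit: +214 days → 5 March 2046.

2046-03-05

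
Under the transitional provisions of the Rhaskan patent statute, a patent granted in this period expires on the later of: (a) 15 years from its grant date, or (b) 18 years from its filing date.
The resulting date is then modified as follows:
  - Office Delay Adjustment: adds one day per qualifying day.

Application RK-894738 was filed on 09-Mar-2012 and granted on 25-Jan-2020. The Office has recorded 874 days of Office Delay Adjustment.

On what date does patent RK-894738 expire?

(a) grant + 15 years → 25 January 2035.
(b) filing + 18 years → 9 March 2030.
Later of the two: 25 January 2035.
Office Delay Adjustment: +874 days → 17 June 2037.

2037-06-17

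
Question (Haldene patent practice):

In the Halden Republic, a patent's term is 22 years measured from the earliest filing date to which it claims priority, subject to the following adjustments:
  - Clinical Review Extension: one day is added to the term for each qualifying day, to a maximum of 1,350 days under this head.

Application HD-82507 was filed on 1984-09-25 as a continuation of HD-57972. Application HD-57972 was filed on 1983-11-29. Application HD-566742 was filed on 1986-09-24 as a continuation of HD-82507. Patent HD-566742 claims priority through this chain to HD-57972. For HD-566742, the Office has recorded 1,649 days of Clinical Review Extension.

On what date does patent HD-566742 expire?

2009-08-10

Earliest priority filing: 29 November 1983.
Base term: 29 November 1983 + 22 years → 29 November 2005.
Clinical Review Extension: 1649 days claimed exceeds the 1350-day cap, so +1350 days → 10 August 2009.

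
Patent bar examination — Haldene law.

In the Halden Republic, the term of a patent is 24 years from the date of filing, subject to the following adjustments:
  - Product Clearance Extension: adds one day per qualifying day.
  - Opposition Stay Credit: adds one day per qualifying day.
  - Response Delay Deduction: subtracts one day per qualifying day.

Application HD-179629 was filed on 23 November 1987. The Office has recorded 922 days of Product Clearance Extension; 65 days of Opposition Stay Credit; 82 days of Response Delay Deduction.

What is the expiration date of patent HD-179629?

Base term: filing date + 24 years → 23 November 2011.
Product Clearance Extension: +922 days → 2 June 2014.
Opposition Stay Credit: +65 days → 6 August 2014.
Response Delay Deduction: −82 days → 16 May 2014.

May 16, 2014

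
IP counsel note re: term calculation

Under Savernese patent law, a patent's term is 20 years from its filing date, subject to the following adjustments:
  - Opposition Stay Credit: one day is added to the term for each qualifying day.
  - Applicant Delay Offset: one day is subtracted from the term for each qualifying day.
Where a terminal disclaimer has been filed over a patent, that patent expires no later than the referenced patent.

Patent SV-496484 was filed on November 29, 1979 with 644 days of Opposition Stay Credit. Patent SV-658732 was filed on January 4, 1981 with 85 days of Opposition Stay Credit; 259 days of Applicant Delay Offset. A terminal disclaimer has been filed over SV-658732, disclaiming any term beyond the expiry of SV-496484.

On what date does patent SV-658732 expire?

Natural term of SV-658732:
  Base: filing + 20 years → 4 January 2001.
  Opposition Stay Credit: +85 days → 30 March 2001.
  Applicant Delay Offset: −259 days → 14 July 2000.
Expiry of referenced patent SV-496484:
  Base: filing + 20 years → 29 November 1999.
  Opposition Stay Credit: +644 days → 3 September 2001.
Terminal disclaimer: SV-658732 expires on the earlier of 14 July 2000 and 3 September 2001.

2000-07-14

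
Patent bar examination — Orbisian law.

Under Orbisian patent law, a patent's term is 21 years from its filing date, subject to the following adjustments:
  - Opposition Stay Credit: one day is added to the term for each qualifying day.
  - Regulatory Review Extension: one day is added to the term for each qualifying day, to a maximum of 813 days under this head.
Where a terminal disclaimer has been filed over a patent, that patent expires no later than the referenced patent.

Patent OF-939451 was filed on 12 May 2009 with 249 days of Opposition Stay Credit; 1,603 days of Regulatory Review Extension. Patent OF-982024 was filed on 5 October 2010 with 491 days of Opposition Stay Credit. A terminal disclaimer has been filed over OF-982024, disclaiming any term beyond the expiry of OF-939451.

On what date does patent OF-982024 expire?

Natural term of OF-982024:
  Base: filing + 21 years → 5 October 2031.
  Opposition Stay Credit: +491 days → 7 February 2033.
Expiry of referenced patent OF-939451:
  Base: filing + 21 years → 12 May 2030.
  Opposition Stay Credit: +249 days → 16 January 2031.
  Regulatory Review Extension: 1603 days claimed exceeds the 813-day cap, so +813 days → 8 April 2033.
Terminal disclaimer: OF-982024 expires on the earlier of 7 February 2033 and 8 April 2033.

2033-02-07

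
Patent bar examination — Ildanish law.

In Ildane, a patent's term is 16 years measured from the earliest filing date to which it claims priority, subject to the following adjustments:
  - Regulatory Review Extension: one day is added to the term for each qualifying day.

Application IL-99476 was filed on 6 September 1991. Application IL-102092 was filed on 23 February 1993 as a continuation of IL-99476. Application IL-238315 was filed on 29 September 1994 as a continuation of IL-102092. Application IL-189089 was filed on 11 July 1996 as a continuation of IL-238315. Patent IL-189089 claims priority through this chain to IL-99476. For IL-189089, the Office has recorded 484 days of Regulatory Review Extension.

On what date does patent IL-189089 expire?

2009-01-02

Earliest priority filing: 6 September 1991.
Base term: 6 September 1991 + 16 years → 6 September 2007.
Regulatory Review Extension: +484 days → 2 January 2009.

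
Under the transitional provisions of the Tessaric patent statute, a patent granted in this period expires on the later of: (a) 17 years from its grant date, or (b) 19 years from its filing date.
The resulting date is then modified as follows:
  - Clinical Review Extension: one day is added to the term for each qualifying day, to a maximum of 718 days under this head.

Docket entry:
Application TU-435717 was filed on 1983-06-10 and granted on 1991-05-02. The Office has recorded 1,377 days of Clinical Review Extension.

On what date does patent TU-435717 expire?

2010-04-20

(a) grant + 17 years → 2 May 2008.
(b) filing + 19 years → 10 June 2002.
Later of the two: 2 May 2008.
Clinical Review Extension: 1377 days claimed exceeds the 718-day cap, so +718 days → 20 April 2010.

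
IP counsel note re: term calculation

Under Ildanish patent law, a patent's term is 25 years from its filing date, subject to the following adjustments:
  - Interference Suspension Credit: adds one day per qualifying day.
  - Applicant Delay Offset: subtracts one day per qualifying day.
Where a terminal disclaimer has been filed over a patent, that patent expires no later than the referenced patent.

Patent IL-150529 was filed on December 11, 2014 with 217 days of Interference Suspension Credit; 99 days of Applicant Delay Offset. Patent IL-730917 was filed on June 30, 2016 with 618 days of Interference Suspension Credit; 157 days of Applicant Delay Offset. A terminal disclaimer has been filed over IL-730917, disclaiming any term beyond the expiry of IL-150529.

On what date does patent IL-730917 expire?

Natural term of IL-730917:
  Base: filing + 25 years → 30 June 2041.
  Interference Suspension Credit: +618 days → 10 March 2043.
  Applicant Delay Offset: −157 days → 4 October 2042.
Expiry of referenced patent IL-150529:
  Base: filing + 25 years → 11 December 2039.
  Interference Suspension Credit: +217 days → 15 July 2040.
  Applicant Delay Offset: −99 days → 7 April 2040.
Terminal disclaimer: IL-730917 expires on the earlier of 4 October 2042 and 7 April 2040.

April 7, 2040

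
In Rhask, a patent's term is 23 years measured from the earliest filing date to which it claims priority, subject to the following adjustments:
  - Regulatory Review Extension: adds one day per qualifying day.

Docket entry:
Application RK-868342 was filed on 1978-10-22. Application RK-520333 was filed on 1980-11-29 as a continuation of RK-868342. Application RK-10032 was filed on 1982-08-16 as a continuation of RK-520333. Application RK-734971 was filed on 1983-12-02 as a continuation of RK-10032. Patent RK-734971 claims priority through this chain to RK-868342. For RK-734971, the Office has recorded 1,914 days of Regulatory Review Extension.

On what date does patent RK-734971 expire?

January 18, 2007

Earliest priority filing: 22 October 1978.
Base term: 22 October 1978 + 23 years → 22 October 2001.
Regulatory Review Extension: +1914 days → 18 January 2007.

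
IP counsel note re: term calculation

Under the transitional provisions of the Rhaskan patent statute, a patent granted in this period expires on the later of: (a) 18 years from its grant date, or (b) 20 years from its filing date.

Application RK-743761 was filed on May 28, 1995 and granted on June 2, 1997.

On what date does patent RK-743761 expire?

(a) grant + 18 years → 2 June 2015.
(b) filing + 20 years → 28 May 2015.
Later of the two: 2 June 2015.

2015-06-02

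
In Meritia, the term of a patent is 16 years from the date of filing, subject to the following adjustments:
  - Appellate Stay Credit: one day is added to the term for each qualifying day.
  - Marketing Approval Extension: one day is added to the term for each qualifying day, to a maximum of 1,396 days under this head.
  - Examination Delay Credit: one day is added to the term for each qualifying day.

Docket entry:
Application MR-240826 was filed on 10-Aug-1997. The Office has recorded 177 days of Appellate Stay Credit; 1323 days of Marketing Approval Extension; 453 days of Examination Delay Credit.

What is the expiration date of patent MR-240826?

Base term: filing date + 16 years → 10 August 2013.
Appellate Stay Credit: +177 days → 3 February 2014.
Marketing Approval Extension: 1323 days (within the 1396-day cap) → +1323 days → 18 September 2017.
Examination Delay Credit: +453 days → 15 December 2018.

December 15, 2018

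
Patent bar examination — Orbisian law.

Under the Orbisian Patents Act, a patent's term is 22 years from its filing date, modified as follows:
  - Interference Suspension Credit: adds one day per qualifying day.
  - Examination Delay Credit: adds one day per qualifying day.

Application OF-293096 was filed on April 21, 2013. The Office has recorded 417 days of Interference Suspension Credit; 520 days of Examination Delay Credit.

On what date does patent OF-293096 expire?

Base term: filing date + 22 years → 21 April 2035.
Interference Suspension Credit: +417 days → 11 June 2036.
Examination Delay Credit: +520 days → 13 November 2037.

November 13, 2037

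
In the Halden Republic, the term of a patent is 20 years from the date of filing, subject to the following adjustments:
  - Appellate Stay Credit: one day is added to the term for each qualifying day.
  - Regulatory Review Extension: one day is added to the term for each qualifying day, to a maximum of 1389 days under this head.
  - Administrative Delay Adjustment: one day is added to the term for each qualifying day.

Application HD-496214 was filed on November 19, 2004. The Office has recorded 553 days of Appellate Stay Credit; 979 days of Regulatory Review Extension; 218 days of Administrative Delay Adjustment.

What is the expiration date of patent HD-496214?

September 4, 2029

Base term: filing date + 20 years → 19 November 2024.
Appellate Stay Credit: +553 days → 26 May 2026.
Regulatory Review Extension: 979 days (within the 1389-day cap) → +979 days → 29 January 2029.
Administrative Delay Adjustment: +218 days → 4 September 2029.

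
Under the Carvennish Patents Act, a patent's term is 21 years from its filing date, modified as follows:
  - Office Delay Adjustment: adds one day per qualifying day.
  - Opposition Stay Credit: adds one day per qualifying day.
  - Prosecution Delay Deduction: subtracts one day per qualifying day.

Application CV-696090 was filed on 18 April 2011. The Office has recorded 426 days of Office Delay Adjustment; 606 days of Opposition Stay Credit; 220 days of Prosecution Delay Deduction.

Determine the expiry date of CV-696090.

July 9, 2034

Base term: filing date + 21 years → 18 April 2032.
Office Delay Adjustment: +426 days → 18 June 2033.
Opposition Stay Credit: +606 days → 14 February 2035.
Prosecution Delay Deduction: −220 days → 9 July 2034.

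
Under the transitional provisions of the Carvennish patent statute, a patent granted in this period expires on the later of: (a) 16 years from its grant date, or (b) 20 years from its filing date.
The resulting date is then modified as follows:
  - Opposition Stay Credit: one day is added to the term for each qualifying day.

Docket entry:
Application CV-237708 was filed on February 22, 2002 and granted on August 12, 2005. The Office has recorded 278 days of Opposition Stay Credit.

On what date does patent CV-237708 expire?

2022-11-27

(a) grant + 16 years → 12 August 2021.
(b) filing + 20 years → 22 February 2022.
Later of the two: 22 February 2022.
Opposition Stay Credit: +278 days → 27 November 2022.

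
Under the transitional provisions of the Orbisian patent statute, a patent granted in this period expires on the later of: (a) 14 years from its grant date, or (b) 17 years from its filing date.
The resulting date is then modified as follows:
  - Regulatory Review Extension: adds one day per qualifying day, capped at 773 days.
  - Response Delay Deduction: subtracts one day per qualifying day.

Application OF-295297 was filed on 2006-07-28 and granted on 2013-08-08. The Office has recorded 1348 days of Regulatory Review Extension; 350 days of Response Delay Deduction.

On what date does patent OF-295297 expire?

(a) grant + 14 years → 8 August 2027.
(b) filing + 17 years → 28 July 2023.
Later of the two: 8 August 2027.
Regulatory Review Extension: 1348 days claimed exceeds the 773-day cap, so +773 days → 19 September 2029.
Response Delay Deduction: −350 days → 4 October 2028.

October 4, 2028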